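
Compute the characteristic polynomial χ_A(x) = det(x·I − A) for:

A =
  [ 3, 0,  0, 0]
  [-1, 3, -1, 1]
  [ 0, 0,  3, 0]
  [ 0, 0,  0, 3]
x^4 - 12*x^3 + 54*x^2 - 108*x + 81

Expanding det(x·I − A) (e.g. by cofactor expansion or by noting that A is similar to its Jordan form J, which has the same characteristic polynomial as A) gives
  χ_A(x) = x^4 - 12*x^3 + 54*x^2 - 108*x + 81
which factors as (x - 3)^4. The eigenvalues (with algebraic multiplicities) are λ = 3 with multiplicity 4.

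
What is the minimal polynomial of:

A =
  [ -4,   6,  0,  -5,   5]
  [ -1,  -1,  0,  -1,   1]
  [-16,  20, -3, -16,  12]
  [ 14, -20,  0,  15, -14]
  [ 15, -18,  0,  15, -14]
x^3 + 5*x^2 + 3*x - 9

The characteristic polynomial is χ_A(x) = (x - 1)^2*(x + 3)^3, so the eigenvalues are known. The minimal polynomial is
  m_A(x) = Π_λ (x − λ)^{k_λ}
where k_λ is the size of the *largest* Jordan block for λ (equivalently, the smallest k with (A − λI)^k v = 0 for every generalised eigenvector v of λ).

  λ = -3: largest Jordan block has size 2, contributing (x + 3)^2
  λ = 1: largest Jordan block has size 1, contributing (x − 1)

So m_A(x) = (x - 1)*(x + 3)^2 = x^3 + 5*x^2 + 3*x - 9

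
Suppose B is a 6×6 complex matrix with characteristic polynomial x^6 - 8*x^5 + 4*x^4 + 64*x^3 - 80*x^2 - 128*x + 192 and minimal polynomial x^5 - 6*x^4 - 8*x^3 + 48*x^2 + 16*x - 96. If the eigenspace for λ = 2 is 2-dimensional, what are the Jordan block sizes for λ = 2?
Block sizes for λ = 2: [2, 1]

Step 1 — from the characteristic polynomial, algebraic multiplicity of λ = 2 is 3. From dim ker(B − (2)·I) = 2, there are exactly 2 Jordan blocks for λ = 2.
Step 2 — from the minimal polynomial, the factor (x − 2)^2 tells us the largest block for λ = 2 has size 2.
Step 3 — with total size 3, 2 blocks, and largest block 2, the block sizes (in nonincreasing order) are [2, 1].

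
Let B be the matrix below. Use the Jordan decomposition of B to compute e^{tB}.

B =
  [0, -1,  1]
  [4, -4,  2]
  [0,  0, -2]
e^{tB} =
  [2*t*exp(-2*t) + exp(-2*t), -t*exp(-2*t), t*exp(-2*t)]
  [4*t*exp(-2*t), -2*t*exp(-2*t) + exp(-2*t), 2*t*exp(-2*t)]
  [0, 0, exp(-2*t)]

Strategy: write B = P · J · P⁻¹ where J is a Jordan canonical form, so e^{tB} = P · e^{tJ} · P⁻¹, and e^{tJ} can be computed block-by-block.

B has Jordan form
J =
  [-2,  1,  0]
  [ 0, -2,  0]
  [ 0,  0, -2]
(up to reordering of blocks).

Per-block formulas:
  For a 2×2 Jordan block J_2(-2): exp(t · J_2(-2)) = e^(-2t)·(I + t·N), where N is the 2×2 nilpotent shift.
  For a 1×1 block at λ = -2: exp(t · [-2]) = [e^(-2t)].

After assembling e^{tJ} and conjugating by P, we get:

e^{tB} =
  [2*t*exp(-2*t) + exp(-2*t), -t*exp(-2*t), t*exp(-2*t)]
  [4*t*exp(-2*t), -2*t*exp(-2*t) + exp(-2*t), 2*t*exp(-2*t)]
  [0, 0, exp(-2*t)]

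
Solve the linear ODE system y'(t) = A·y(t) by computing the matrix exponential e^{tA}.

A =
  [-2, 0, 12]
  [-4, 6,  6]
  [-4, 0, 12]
e^{tA} =
  [-3*exp(6*t) + 4*exp(4*t), 0, 6*exp(6*t) - 6*exp(4*t)]
  [-2*exp(6*t) + 2*exp(4*t), exp(6*t), 3*exp(6*t) - 3*exp(4*t)]
  [-2*exp(6*t) + 2*exp(4*t), 0, 4*exp(6*t) - 3*exp(4*t)]

Strategy: write A = P · J · P⁻¹ where J is a Jordan canonical form, so e^{tA} = P · e^{tJ} · P⁻¹, and e^{tJ} can be computed block-by-block.

A has Jordan form
J =
  [4, 0, 0]
  [0, 6, 0]
  [0, 0, 6]
(up to reordering of blocks).

Per-block formulas:
  For a 1×1 block at λ = 6: exp(t · [6]) = [e^(6t)].
  For a 1×1 block at λ = 4: exp(t · [4]) = [e^(4t)].

After assembling e^{tJ} and conjugating by P, we get:

e^{tA} =
  [-3*exp(6*t) + 4*exp(4*t), 0, 6*exp(6*t) - 6*exp(4*t)]
  [-2*exp(6*t) + 2*exp(4*t), exp(6*t), 3*exp(6*t) - 3*exp(4*t)]
  [-2*exp(6*t) + 2*exp(4*t), 0, 4*exp(6*t) - 3*exp(4*t)]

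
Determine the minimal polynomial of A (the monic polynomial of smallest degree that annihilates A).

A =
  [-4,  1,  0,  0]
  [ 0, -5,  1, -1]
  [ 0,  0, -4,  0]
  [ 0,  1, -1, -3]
x^3 + 12*x^2 + 48*x + 64

The characteristic polynomial is χ_A(x) = (x + 4)^4, so the eigenvalues are known. The minimal polynomial is
  m_A(x) = Π_λ (x − λ)^{k_λ}
where k_λ is the size of the *largest* Jordan block for λ (equivalently, the smallest k with (A − λI)^k v = 0 for every generalised eigenvector v of λ).

  λ = -4: largest Jordan block has size 3, contributing (x + 4)^3

So m_A(x) = (x + 4)^3 = x^3 + 12*x^2 + 48*x + 64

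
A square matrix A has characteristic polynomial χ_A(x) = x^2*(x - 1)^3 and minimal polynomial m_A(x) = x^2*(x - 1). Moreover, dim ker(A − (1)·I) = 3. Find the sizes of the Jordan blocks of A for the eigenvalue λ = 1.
Block sizes for λ = 1: [1, 1, 1]

Step 1 — from the characteristic polynomial, algebraic multiplicity of λ = 1 is 3. From dim ker(A − (1)·I) = 3, there are exactly 3 Jordan blocks for λ = 1.
Step 2 — from the minimal polynomial, the factor (x − 1) tells us the largest block for λ = 1 has size 1.
Step 3 — with total size 3, 3 blocks, and largest block 1, the block sizes (in nonincreasing order) are [1, 1, 1].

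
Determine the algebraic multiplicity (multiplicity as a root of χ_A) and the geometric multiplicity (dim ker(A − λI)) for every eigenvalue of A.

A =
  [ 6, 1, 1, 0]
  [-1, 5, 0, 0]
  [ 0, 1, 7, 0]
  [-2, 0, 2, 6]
λ = 6: alg = 4, geom = 2

Step 1 — factor the characteristic polynomial to read off the algebraic multiplicities:
  χ_A(x) = (x - 6)^4

Step 2 — compute geometric multiplicities via the rank-nullity identity g(λ) = n − rank(A − λI):
  rank(A − (6)·I) = 2, so dim ker(A − (6)·I) = n − 2 = 2

Summary:
  λ = 6: algebraic multiplicity = 4, geometric multiplicity = 2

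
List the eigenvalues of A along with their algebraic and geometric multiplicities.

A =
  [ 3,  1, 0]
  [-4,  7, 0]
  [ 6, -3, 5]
λ = 5: alg = 3, geom = 2

Step 1 — factor the characteristic polynomial to read off the algebraic multiplicities:
  χ_A(x) = (x - 5)^3

Step 2 — compute geometric multiplicities via the rank-nullity identity g(λ) = n − rank(A − λI):
  rank(A − (5)·I) = 1, so dim ker(A − (5)·I) = n − 1 = 2

Summary:
  λ = 5: algebraic multiplicity = 3, geometric multiplicity = 2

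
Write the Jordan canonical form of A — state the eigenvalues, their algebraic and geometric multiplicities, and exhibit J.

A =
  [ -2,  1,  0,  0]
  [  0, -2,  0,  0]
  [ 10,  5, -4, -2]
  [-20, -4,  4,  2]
J_2(-2) ⊕ J_1(-2) ⊕ J_1(0)

The characteristic polynomial is
  det(x·I − A) = x^4 + 6*x^3 + 12*x^2 + 8*x = x*(x + 2)^3

Eigenvalues and multiplicities (the geometric multiplicity of λ is n − rank(A − λI), which equals the number of Jordan blocks for λ):
  λ = -2: algebraic multiplicity = 3, geometric multiplicity = 2
  λ = 0: algebraic multiplicity = 1, geometric multiplicity = 1

Determining the block sizes for each eigenvalue:
  λ = -2: 2 blocks summing to 3 forces exactly one block of size 2 and the rest size 1 → block sizes [2, 1]
  λ = 0: one block (gm = 1), so the single block has size am = 1 → block sizes [1]

Assembling the blocks gives a Jordan form
J =
  [-2,  1,  0, 0]
  [ 0, -2,  0, 0]
  [ 0,  0, -2, 0]
  [ 0,  0,  0, 0]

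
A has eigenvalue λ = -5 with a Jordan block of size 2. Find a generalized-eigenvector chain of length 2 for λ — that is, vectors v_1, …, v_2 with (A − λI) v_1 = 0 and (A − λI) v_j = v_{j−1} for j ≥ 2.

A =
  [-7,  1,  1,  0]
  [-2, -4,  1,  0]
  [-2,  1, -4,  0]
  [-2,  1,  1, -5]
A Jordan chain for λ = -5 of length 2:
v_1 = (-2, -2, -2, -2)ᵀ
v_2 = (1, 0, 0, 0)ᵀ

Let N = A − (-5)·I. We want v_2 with N^2 v_2 = 0 but N^1 v_2 ≠ 0; then v_{j-1} := N · v_j for j = 2, …, 2.

Pick v_2 = (1, 0, 0, 0)ᵀ.
Then v_1 = N · v_2 = (-2, -2, -2, -2)ᵀ.

Sanity check: (A − (-5)·I) v_1 = (0, 0, 0, 0)ᵀ = 0. ✓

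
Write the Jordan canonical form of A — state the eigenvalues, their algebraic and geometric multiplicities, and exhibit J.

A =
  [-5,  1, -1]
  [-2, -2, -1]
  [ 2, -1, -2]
J_2(-3) ⊕ J_1(-3)

The characteristic polynomial is
  det(x·I − A) = x^3 + 9*x^2 + 27*x + 27 = (x + 3)^3

Eigenvalues and multiplicities (the geometric multiplicity of λ is n − rank(A − λI), which equals the number of Jordan blocks for λ):
  λ = -3: algebraic multiplicity = 3, geometric multiplicity = 2

Determining the block sizes for each eigenvalue:
  λ = -3: 2 blocks summing to 3 forces exactly one block of size 2 and the rest size 1 → block sizes [2, 1]

Assembling the blocks gives a Jordan form
J =
  [-3,  1,  0]
  [ 0, -3,  0]
  [ 0,  0, -3]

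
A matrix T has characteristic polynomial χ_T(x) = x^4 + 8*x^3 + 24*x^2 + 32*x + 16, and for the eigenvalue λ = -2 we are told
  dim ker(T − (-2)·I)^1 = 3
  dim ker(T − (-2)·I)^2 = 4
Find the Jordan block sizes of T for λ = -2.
Block sizes for λ = -2: [2, 1, 1]

From the dimensions of kernels of powers, the number of Jordan blocks of size at least j is d_j − d_{j−1} where d_j = dim ker(N^j) (with d_0 = 0). Computing the differences gives [3, 1].
The number of blocks of size exactly k is (#blocks of size ≥ k) − (#blocks of size ≥ k + 1), so the partition is: 2 block(s) of size 1, 1 block(s) of size 2.
In nonincreasing order the block sizes are [2, 1, 1].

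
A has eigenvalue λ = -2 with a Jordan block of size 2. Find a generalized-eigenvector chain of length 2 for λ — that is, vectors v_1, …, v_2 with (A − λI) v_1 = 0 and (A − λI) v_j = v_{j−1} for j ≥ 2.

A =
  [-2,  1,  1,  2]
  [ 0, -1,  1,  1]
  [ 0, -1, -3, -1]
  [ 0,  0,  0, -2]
A Jordan chain for λ = -2 of length 2:
v_1 = (1, 1, -1, 0)ᵀ
v_2 = (0, 1, 0, 0)ᵀ

Let N = A − (-2)·I. We want v_2 with N^2 v_2 = 0 but N^1 v_2 ≠ 0; then v_{j-1} := N · v_j for j = 2, …, 2.

Pick v_2 = (0, 1, 0, 0)ᵀ.
Then v_1 = N · v_2 = (1, 1, -1, 0)ᵀ.

Sanity check: (A − (-2)·I) v_1 = (0, 0, 0, 0)ᵀ = 0. ✓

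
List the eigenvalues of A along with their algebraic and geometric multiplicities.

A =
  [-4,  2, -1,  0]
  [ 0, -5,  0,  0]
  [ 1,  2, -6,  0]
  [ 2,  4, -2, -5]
λ = -5: alg = 4, geom = 3

Step 1 — factor the characteristic polynomial to read off the algebraic multiplicities:
  χ_A(x) = (x + 5)^4

Step 2 — compute geometric multiplicities via the rank-nullity identity g(λ) = n − rank(A − λI):
  rank(A − (-5)·I) = 1, so dim ker(A − (-5)·I) = n − 1 = 3

Summary:
  λ = -5: algebraic multiplicity = 4, geometric multiplicity = 3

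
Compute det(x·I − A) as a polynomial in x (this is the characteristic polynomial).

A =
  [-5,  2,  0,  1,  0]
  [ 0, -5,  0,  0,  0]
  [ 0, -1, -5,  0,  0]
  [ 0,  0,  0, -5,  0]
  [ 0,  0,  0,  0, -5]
x^5 + 25*x^4 + 250*x^3 + 1250*x^2 + 3125*x + 3125

Expanding det(x·I − A) (e.g. by cofactor expansion or by noting that A is similar to its Jordan form J, which has the same characteristic polynomial as A) gives
  χ_A(x) = x^5 + 25*x^4 + 250*x^3 + 1250*x^2 + 3125*x + 3125
which factors as (x + 5)^5. The eigenvalues (with algebraic multiplicities) are λ = -5 with multiplicity 5.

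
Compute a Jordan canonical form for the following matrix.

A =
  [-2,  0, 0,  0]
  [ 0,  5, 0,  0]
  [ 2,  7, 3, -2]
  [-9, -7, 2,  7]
J_1(-2) ⊕ J_2(5) ⊕ J_1(5)

The characteristic polynomial is
  det(x·I − A) = x^4 - 13*x^3 + 45*x^2 + 25*x - 250 = (x - 5)^3*(x + 2)

Eigenvalues and multiplicities (the geometric multiplicity of λ is n − rank(A − λI), which equals the number of Jordan blocks for λ):
  λ = -2: algebraic multiplicity = 1, geometric multiplicity = 1
  λ = 5: algebraic multiplicity = 3, geometric multiplicity = 2

Determining the block sizes for each eigenvalue:
  λ = -2: one block (gm = 1), so the single block has size am = 1 → block sizes [1]
  λ = 5: 2 blocks summing to 3 forces exactly one block of size 2 and the rest size 1 → block sizes [2, 1]

Assembling the blocks gives a Jordan form
J =
  [-2, 0, 0, 0]
  [ 0, 5, 1, 0]
  [ 0, 0, 5, 0]
  [ 0, 0, 0, 5]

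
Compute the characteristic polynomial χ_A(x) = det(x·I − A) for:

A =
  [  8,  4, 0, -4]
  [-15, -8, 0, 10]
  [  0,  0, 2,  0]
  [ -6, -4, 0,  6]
x^4 - 8*x^3 + 24*x^2 - 32*x + 16

Expanding det(x·I − A) (e.g. by cofactor expansion or by noting that A is similar to its Jordan form J, which has the same characteristic polynomial as A) gives
  χ_A(x) = x^4 - 8*x^3 + 24*x^2 - 32*x + 16
which factors as (x - 2)^4. The eigenvalues (with algebraic multiplicities) are λ = 2 with multiplicity 4.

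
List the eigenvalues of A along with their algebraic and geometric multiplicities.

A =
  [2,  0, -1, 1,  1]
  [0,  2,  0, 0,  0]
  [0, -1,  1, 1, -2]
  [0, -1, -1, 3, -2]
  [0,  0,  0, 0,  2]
λ = 2: alg = 5, geom = 3

Step 1 — factor the characteristic polynomial to read off the algebraic multiplicities:
  χ_A(x) = (x - 2)^5

Step 2 — compute geometric multiplicities via the rank-nullity identity g(λ) = n − rank(A − λI):
  rank(A − (2)·I) = 2, so dim ker(A − (2)·I) = n − 2 = 3

Summary:
  λ = 2: algebraic multiplicity = 5, geometric multiplicity = 3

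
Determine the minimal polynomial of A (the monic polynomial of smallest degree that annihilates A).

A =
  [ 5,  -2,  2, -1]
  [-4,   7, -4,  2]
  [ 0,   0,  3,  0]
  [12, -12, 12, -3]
x^2 - 6*x + 9

The characteristic polynomial is χ_A(x) = (x - 3)^4, so the eigenvalues are known. The minimal polynomial is
  m_A(x) = Π_λ (x − λ)^{k_λ}
where k_λ is the size of the *largest* Jordan block for λ (equivalently, the smallest k with (A − λI)^k v = 0 for every generalised eigenvector v of λ).

  λ = 3: largest Jordan block has size 2, contributing (x − 3)^2

So m_A(x) = (x - 3)^2 = x^2 - 6*x + 9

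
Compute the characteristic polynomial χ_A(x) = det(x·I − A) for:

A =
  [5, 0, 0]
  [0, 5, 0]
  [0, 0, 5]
x^3 - 15*x^2 + 75*x - 125

Expanding det(x·I − A) (e.g. by cofactor expansion or by noting that A is similar to its Jordan form J, which has the same characteristic polynomial as A) gives
  χ_A(x) = x^3 - 15*x^2 + 75*x - 125
which factors as (x - 5)^3. The eigenvalues (with algebraic multiplicities) are λ = 5 with multiplicity 3.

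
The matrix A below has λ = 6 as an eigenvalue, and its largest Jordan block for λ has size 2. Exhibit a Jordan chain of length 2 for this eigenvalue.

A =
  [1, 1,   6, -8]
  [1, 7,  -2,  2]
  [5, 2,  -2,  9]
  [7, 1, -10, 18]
A Jordan chain for λ = 6 of length 2:
v_1 = (-5, 1, 5, 7)ᵀ
v_2 = (1, 0, 0, 0)ᵀ

Let N = A − (6)·I. We want v_2 with N^2 v_2 = 0 but N^1 v_2 ≠ 0; then v_{j-1} := N · v_j for j = 2, …, 2.

Pick v_2 = (1, 0, 0, 0)ᵀ.
Then v_1 = N · v_2 = (-5, 1, 5, 7)ᵀ.

Sanity check: (A − (6)·I) v_1 = (0, 0, 0, 0)ᵀ = 0. ✓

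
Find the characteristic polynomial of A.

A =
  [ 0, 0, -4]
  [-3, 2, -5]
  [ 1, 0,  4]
x^3 - 6*x^2 + 12*x - 8

Expanding det(x·I − A) (e.g. by cofactor expansion or by noting that A is similar to its Jordan form J, which has the same characteristic polynomial as A) gives
  χ_A(x) = x^3 - 6*x^2 + 12*x - 8
which factors as (x - 2)^3. The eigenvalues (with algebraic multiplicities) are λ = 2 with multiplicity 3.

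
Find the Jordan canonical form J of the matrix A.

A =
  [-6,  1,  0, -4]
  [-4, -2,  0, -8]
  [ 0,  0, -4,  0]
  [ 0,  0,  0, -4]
J_2(-4) ⊕ J_1(-4) ⊕ J_1(-4)

The characteristic polynomial is
  det(x·I − A) = x^4 + 16*x^3 + 96*x^2 + 256*x + 256 = (x + 4)^4

Eigenvalues and multiplicities (the geometric multiplicity of λ is n − rank(A − λI), which equals the number of Jordan blocks for λ):
  λ = -4: algebraic multiplicity = 4, geometric multiplicity = 3

Determining the block sizes for each eigenvalue:
  λ = -4: 3 blocks summing to 4 forces exactly one block of size 2 and the rest size 1 → block sizes [2, 1, 1]

Assembling the blocks gives a Jordan form
J =
  [-4,  1,  0,  0]
  [ 0, -4,  0,  0]
  [ 0,  0, -4,  0]
  [ 0,  0,  0, -4]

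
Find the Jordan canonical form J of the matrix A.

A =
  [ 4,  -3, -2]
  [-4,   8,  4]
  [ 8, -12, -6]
J_2(2) ⊕ J_1(2)

The characteristic polynomial is
  det(x·I − A) = x^3 - 6*x^2 + 12*x - 8 = (x - 2)^3

Eigenvalues and multiplicities (the geometric multiplicity of λ is n − rank(A − λI), which equals the number of Jordan blocks for λ):
  λ = 2: algebraic multiplicity = 3, geometric multiplicity = 2

Determining the block sizes for each eigenvalue:
  λ = 2: 2 blocks summing to 3 forces exactly one block of size 2 and the rest size 1 → block sizes [2, 1]

Assembling the blocks gives a Jordan form
J =
  [2, 1, 0]
  [0, 2, 0]
  [0, 0, 2]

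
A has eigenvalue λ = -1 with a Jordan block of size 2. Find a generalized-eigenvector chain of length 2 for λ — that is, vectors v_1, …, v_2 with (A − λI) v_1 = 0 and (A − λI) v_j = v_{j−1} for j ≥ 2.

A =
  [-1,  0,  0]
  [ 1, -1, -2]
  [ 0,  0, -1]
A Jordan chain for λ = -1 of length 2:
v_1 = (0, 1, 0)ᵀ
v_2 = (1, 0, 0)ᵀ

Let N = A − (-1)·I. We want v_2 with N^2 v_2 = 0 but N^1 v_2 ≠ 0; then v_{j-1} := N · v_j for j = 2, …, 2.

Pick v_2 = (1, 0, 0)ᵀ.
Then v_1 = N · v_2 = (0, 1, 0)ᵀ.

Sanity check: (A − (-1)·I) v_1 = (0, 0, 0)ᵀ = 0. ✓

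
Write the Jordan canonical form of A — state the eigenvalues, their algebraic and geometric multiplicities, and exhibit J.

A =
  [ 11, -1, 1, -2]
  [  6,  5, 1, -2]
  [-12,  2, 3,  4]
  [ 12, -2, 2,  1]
J_3(5) ⊕ J_1(5)

The characteristic polynomial is
  det(x·I − A) = x^4 - 20*x^3 + 150*x^2 - 500*x + 625 = (x - 5)^4

Eigenvalues and multiplicities (the geometric multiplicity of λ is n − rank(A − λI), which equals the number of Jordan blocks for λ):
  λ = 5: algebraic multiplicity = 4, geometric multiplicity = 2

Determining the block sizes for each eigenvalue:
  λ = 5: with am = 4 and gm = 2, the partition is not yet determined (e.g. several partitions of 4 into 2 parts exist). Let N = A − (5)·I. Computing rank(N^1) = 2, rank(N^2) = 1, rank(N^3) = 0; the number of blocks of size ≥ j is rank(N^{j−1}) − rank(N^j), giving [2, 1, 1]. So we have 1 block(s) of size 3, 1 block(s) of size 1 → block sizes [3, 1]

Assembling the blocks gives a Jordan form
J =
  [5, 1, 0, 0]
  [0, 5, 1, 0]
  [0, 0, 5, 0]
  [0, 0, 0, 5]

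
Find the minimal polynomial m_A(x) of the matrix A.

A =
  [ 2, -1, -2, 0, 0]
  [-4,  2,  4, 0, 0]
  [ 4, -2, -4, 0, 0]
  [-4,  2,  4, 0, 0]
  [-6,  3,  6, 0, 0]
x^2

The characteristic polynomial is χ_A(x) = x^5, so the eigenvalues are known. The minimal polynomial is
  m_A(x) = Π_λ (x − λ)^{k_λ}
where k_λ is the size of the *largest* Jordan block for λ (equivalently, the smallest k with (A − λI)^k v = 0 for every generalised eigenvector v of λ).

  λ = 0: largest Jordan block has size 2, contributing (x − 0)^2

So m_A(x) = x^2 = x^2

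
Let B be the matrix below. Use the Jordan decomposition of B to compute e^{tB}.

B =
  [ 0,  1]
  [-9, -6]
e^{tB} =
  [3*t*exp(-3*t) + exp(-3*t), t*exp(-3*t)]
  [-9*t*exp(-3*t), -3*t*exp(-3*t) + exp(-3*t)]

Strategy: write B = P · J · P⁻¹ where J is a Jordan canonical form, so e^{tB} = P · e^{tJ} · P⁻¹, and e^{tJ} can be computed block-by-block.

B has Jordan form
J =
  [-3,  1]
  [ 0, -3]
(up to reordering of blocks).

Per-block formulas:
  For a 2×2 Jordan block J_2(-3): exp(t · J_2(-3)) = e^(-3t)·(I + t·N), where N is the 2×2 nilpotent shift.

After assembling e^{tJ} and conjugating by P, we get:

e^{tB} =
  [3*t*exp(-3*t) + exp(-3*t), t*exp(-3*t)]
  [-9*t*exp(-3*t), -3*t*exp(-3*t) + exp(-3*t)]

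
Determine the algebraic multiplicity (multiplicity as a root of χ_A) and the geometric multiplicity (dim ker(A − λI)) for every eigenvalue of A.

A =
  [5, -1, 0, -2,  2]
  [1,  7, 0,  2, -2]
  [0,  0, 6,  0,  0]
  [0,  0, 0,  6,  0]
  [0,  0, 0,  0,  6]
λ = 6: alg = 5, geom = 4

Step 1 — factor the characteristic polynomial to read off the algebraic multiplicities:
  χ_A(x) = (x - 6)^5

Step 2 — compute geometric multiplicities via the rank-nullity identity g(λ) = n − rank(A − λI):
  rank(A − (6)·I) = 1, so dim ker(A − (6)·I) = n − 1 = 4

Summary:
  λ = 6: algebraic multiplicity = 5, geometric multiplicity = 4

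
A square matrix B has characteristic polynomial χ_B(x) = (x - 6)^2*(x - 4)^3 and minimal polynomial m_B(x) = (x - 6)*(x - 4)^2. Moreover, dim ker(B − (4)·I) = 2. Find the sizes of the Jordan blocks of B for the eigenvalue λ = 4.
Block sizes for λ = 4: [2, 1]

Step 1 — from the characteristic polynomial, algebraic multiplicity of λ = 4 is 3. From dim ker(B − (4)·I) = 2, there are exactly 2 Jordan blocks for λ = 4.
Step 2 — from the minimal polynomial, the factor (x − 4)^2 tells us the largest block for λ = 4 has size 2.
Step 3 — with total size 3, 2 blocks, and largest block 2, the block sizes (in nonincreasing order) are [2, 1].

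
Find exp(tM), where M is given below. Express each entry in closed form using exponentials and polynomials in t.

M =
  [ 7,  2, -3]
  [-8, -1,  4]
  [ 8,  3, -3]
e^{tM} =
  [-2*t^2*exp(t) + 6*t*exp(t) + exp(t), -t^2*exp(t)/2 + 2*t*exp(t), t^2*exp(t) - 3*t*exp(t)]
  [-8*t*exp(t), -2*t*exp(t) + exp(t), 4*t*exp(t)]
  [-4*t^2*exp(t) + 8*t*exp(t), -t^2*exp(t) + 3*t*exp(t), 2*t^2*exp(t) - 4*t*exp(t) + exp(t)]

Strategy: write M = P · J · P⁻¹ where J is a Jordan canonical form, so e^{tM} = P · e^{tJ} · P⁻¹, and e^{tJ} can be computed block-by-block.

M has Jordan form
J =
  [1, 1, 0]
  [0, 1, 1]
  [0, 0, 1]
(up to reordering of blocks).

Per-block formulas:
  For a 3×3 Jordan block J_3(1): exp(t · J_3(1)) = e^(1t)·(I + t·N + (t^2/2)·N^2), where N is the 3×3 nilpotent shift.

After assembling e^{tJ} and conjugating by P, we get:

e^{tM} =
  [-2*t^2*exp(t) + 6*t*exp(t) + exp(t), -t^2*exp(t)/2 + 2*t*exp(t), t^2*exp(t) - 3*t*exp(t)]
  [-8*t*exp(t), -2*t*exp(t) + exp(t), 4*t*exp(t)]
  [-4*t^2*exp(t) + 8*t*exp(t), -t^2*exp(t) + 3*t*exp(t), 2*t^2*exp(t) - 4*t*exp(t) + exp(t)]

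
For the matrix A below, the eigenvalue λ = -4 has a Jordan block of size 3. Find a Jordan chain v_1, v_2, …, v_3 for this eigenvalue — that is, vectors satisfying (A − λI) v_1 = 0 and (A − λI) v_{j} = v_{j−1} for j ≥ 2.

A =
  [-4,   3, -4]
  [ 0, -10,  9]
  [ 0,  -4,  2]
A Jordan chain for λ = -4 of length 3:
v_1 = (-2, 0, 0)ᵀ
v_2 = (3, -6, -4)ᵀ
v_3 = (0, 1, 0)ᵀ

Let N = A − (-4)·I. We want v_3 with N^3 v_3 = 0 but N^2 v_3 ≠ 0; then v_{j-1} := N · v_j for j = 3, …, 2.

Pick v_3 = (0, 1, 0)ᵀ.
Then v_2 = N · v_3 = (3, -6, -4)ᵀ.
Then v_1 = N · v_2 = (-2, 0, 0)ᵀ.

Sanity check: (A − (-4)·I) v_1 = (0, 0, 0)ᵀ = 0. ✓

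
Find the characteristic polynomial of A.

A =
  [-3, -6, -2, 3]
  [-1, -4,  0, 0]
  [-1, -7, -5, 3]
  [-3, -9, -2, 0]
x^4 + 12*x^3 + 54*x^2 + 108*x + 81

Expanding det(x·I − A) (e.g. by cofactor expansion or by noting that A is similar to its Jordan form J, which has the same characteristic polynomial as A) gives
  χ_A(x) = x^4 + 12*x^3 + 54*x^2 + 108*x + 81
which factors as (x + 3)^4. The eigenvalues (with algebraic multiplicities) are λ = -3 with multiplicity 4.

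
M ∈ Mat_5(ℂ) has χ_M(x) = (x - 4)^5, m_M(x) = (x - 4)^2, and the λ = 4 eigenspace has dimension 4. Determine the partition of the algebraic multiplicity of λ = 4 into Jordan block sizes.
Block sizes for λ = 4: [2, 1, 1, 1]

Step 1 — from the characteristic polynomial, algebraic multiplicity of λ = 4 is 5. From dim ker(M − (4)·I) = 4, there are exactly 4 Jordan blocks for λ = 4.
Step 2 — from the minimal polynomial, the factor (x − 4)^2 tells us the largest block for λ = 4 has size 2.
Step 3 — with total size 5, 4 blocks, and largest block 2, the block sizes (in nonincreasing order) are [2, 1, 1, 1].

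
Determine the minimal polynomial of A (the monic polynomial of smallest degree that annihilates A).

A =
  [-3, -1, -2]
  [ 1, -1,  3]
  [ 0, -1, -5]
x^3 + 9*x^2 + 27*x + 27

The characteristic polynomial is χ_A(x) = (x + 3)^3, so the eigenvalues are known. The minimal polynomial is
  m_A(x) = Π_λ (x − λ)^{k_λ}
where k_λ is the size of the *largest* Jordan block for λ (equivalently, the smallest k with (A − λI)^k v = 0 for every generalised eigenvector v of λ).

  λ = -3: largest Jordan block has size 3, contributing (x + 3)^3

So m_A(x) = (x + 3)^3 = x^3 + 9*x^2 + 27*x + 27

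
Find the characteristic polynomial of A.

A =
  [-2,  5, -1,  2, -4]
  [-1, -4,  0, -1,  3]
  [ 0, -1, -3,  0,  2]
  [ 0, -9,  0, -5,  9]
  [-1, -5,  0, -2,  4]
x^5 + 10*x^4 + 40*x^3 + 80*x^2 + 80*x + 32

Expanding det(x·I − A) (e.g. by cofactor expansion or by noting that A is similar to its Jordan form J, which has the same characteristic polynomial as A) gives
  χ_A(x) = x^5 + 10*x^4 + 40*x^3 + 80*x^2 + 80*x + 32
which factors as (x + 2)^5. The eigenvalues (with algebraic multiplicities) are λ = -2 with multiplicity 5.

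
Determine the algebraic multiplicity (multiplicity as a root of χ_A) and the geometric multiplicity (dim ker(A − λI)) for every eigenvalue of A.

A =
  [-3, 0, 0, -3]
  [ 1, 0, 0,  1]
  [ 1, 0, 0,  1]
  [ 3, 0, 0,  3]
λ = 0: alg = 4, geom = 3

Step 1 — factor the characteristic polynomial to read off the algebraic multiplicities:
  χ_A(x) = x^4

Step 2 — compute geometric multiplicities via the rank-nullity identity g(λ) = n − rank(A − λI):
  rank(A − (0)·I) = 1, so dim ker(A − (0)·I) = n − 1 = 3

Summary:
  λ = 0: algebraic multiplicity = 4, geometric multiplicity = 3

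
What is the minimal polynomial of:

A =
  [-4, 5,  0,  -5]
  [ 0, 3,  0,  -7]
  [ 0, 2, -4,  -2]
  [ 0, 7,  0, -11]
x^2 + 8*x + 16

The characteristic polynomial is χ_A(x) = (x + 4)^4, so the eigenvalues are known. The minimal polynomial is
  m_A(x) = Π_λ (x − λ)^{k_λ}
where k_λ is the size of the *largest* Jordan block for λ (equivalently, the smallest k with (A − λI)^k v = 0 for every generalised eigenvector v of λ).

  λ = -4: largest Jordan block has size 2, contributing (x + 4)^2

So m_A(x) = (x + 4)^2 = x^2 + 8*x + 16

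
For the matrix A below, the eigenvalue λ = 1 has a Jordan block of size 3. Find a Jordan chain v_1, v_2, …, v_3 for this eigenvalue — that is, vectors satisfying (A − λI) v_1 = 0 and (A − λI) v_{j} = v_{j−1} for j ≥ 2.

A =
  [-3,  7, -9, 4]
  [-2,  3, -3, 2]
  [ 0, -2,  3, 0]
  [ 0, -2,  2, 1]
A Jordan chain for λ = 1 of length 3:
v_1 = (2, 4, 4, 4)ᵀ
v_2 = (-4, -2, 0, 0)ᵀ
v_3 = (1, 0, 0, 0)ᵀ

Let N = A − (1)·I. We want v_3 with N^3 v_3 = 0 but N^2 v_3 ≠ 0; then v_{j-1} := N · v_j for j = 3, …, 2.

Pick v_3 = (1, 0, 0, 0)ᵀ.
Then v_2 = N · v_3 = (-4, -2, 0, 0)ᵀ.
Then v_1 = N · v_2 = (2, 4, 4, 4)ᵀ.

Sanity check: (A − (1)·I) v_1 = (0, 0, 0, 0)ᵀ = 0. ✓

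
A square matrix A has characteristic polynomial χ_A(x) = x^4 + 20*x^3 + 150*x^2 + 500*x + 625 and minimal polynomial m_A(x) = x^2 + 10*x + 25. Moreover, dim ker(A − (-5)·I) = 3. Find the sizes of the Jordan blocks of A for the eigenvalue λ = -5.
Block sizes for λ = -5: [2, 1, 1]

Step 1 — from the characteristic polynomial, algebraic multiplicity of λ = -5 is 4. From dim ker(A − (-5)·I) = 3, there are exactly 3 Jordan blocks for λ = -5.
Step 2 — from the minimal polynomial, the factor (x + 5)^2 tells us the largest block for λ = -5 has size 2.
Step 3 — with total size 4, 3 blocks, and largest block 2, the block sizes (in nonincreasing order) are [2, 1, 1].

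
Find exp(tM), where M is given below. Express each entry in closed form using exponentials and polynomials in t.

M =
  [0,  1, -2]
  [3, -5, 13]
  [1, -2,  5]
e^{tM} =
  [t^2/2 + 1, -t^2/2 + t, 3*t^2/2 - 2*t]
  [-t^2 + 3*t, t^2 - 5*t + 1, -3*t^2 + 13*t]
  [-t^2/2 + t, t^2/2 - 2*t, -3*t^2/2 + 5*t + 1]

Strategy: write M = P · J · P⁻¹ where J is a Jordan canonical form, so e^{tM} = P · e^{tJ} · P⁻¹, and e^{tJ} can be computed block-by-block.

M has Jordan form
J =
  [0, 1, 0]
  [0, 0, 1]
  [0, 0, 0]
(up to reordering of blocks).

Per-block formulas:
  For a 3×3 Jordan block J_3(0): exp(t · J_3(0)) = e^(0t)·(I + t·N + (t^2/2)·N^2), where N is the 3×3 nilpotent shift.

After assembling e^{tJ} and conjugating by P, we get:

e^{tM} =
  [t^2/2 + 1, -t^2/2 + t, 3*t^2/2 - 2*t]
  [-t^2 + 3*t, t^2 - 5*t + 1, -3*t^2 + 13*t]
  [-t^2/2 + t, t^2/2 - 2*t, -3*t^2/2 + 5*t + 1]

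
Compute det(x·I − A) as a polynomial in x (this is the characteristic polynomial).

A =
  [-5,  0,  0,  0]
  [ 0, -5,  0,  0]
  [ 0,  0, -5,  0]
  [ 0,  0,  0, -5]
x^4 + 20*x^3 + 150*x^2 + 500*x + 625

Expanding det(x·I − A) (e.g. by cofactor expansion or by noting that A is similar to its Jordan form J, which has the same characteristic polynomial as A) gives
  χ_A(x) = x^4 + 20*x^3 + 150*x^2 + 500*x + 625
which factors as (x + 5)^4. The eigenvalues (with algebraic multiplicities) are λ = -5 with multiplicity 4.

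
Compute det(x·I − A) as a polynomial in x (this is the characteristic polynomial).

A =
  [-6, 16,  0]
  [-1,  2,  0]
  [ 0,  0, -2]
x^3 + 6*x^2 + 12*x + 8

Expanding det(x·I − A) (e.g. by cofactor expansion or by noting that A is similar to its Jordan form J, which has the same characteristic polynomial as A) gives
  χ_A(x) = x^3 + 6*x^2 + 12*x + 8
which factors as (x + 2)^3. The eigenvalues (with algebraic multiplicities) are λ = -2 with multiplicity 3.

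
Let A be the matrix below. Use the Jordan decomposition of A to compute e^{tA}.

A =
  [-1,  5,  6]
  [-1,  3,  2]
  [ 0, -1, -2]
e^{tA} =
  [-2*t^2 - t + 1, 2*t^2 + 5*t, -4*t^2 + 6*t]
  [-t^2 - t, t^2 + 3*t + 1, -2*t^2 + 2*t]
  [t^2/2, -t^2/2 - t, t^2 - 2*t + 1]

Strategy: write A = P · J · P⁻¹ where J is a Jordan canonical form, so e^{tA} = P · e^{tJ} · P⁻¹, and e^{tJ} can be computed block-by-block.

A has Jordan form
J =
  [0, 1, 0]
  [0, 0, 1]
  [0, 0, 0]
(up to reordering of blocks).

Per-block formulas:
  For a 3×3 Jordan block J_3(0): exp(t · J_3(0)) = e^(0t)·(I + t·N + (t^2/2)·N^2), where N is the 3×3 nilpotent shift.

After assembling e^{tJ} and conjugating by P, we get:

e^{tA} =
  [-2*t^2 - t + 1, 2*t^2 + 5*t, -4*t^2 + 6*t]
  [-t^2 - t, t^2 + 3*t + 1, -2*t^2 + 2*t]
  [t^2/2, -t^2/2 - t, t^2 - 2*t + 1]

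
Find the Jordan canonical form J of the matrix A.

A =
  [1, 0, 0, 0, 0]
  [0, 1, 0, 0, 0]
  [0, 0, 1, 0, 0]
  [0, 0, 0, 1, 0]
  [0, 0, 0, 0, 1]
J_1(1) ⊕ J_1(1) ⊕ J_1(1) ⊕ J_1(1) ⊕ J_1(1)

The characteristic polynomial is
  det(x·I − A) = x^5 - 5*x^4 + 10*x^3 - 10*x^2 + 5*x - 1 = (x - 1)^5

Eigenvalues and multiplicities (the geometric multiplicity of λ is n − rank(A − λI), which equals the number of Jordan blocks for λ):
  λ = 1: algebraic multiplicity = 5, geometric multiplicity = 5

Determining the block sizes for each eigenvalue:
  λ = 1: gm = am = 5, so every block has size 1 → block sizes [1, 1, 1, 1, 1]

Assembling the blocks gives a Jordan form
J =
  [1, 0, 0, 0, 0]
  [0, 1, 0, 0, 0]
  [0, 0, 1, 0, 0]
  [0, 0, 0, 1, 0]
  [0, 0, 0, 0, 1]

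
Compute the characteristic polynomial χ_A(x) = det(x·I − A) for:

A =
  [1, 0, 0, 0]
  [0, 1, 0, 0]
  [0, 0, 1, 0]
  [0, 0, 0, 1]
x^4 - 4*x^3 + 6*x^2 - 4*x + 1

Expanding det(x·I − A) (e.g. by cofactor expansion or by noting that A is similar to its Jordan form J, which has the same characteristic polynomial as A) gives
  χ_A(x) = x^4 - 4*x^3 + 6*x^2 - 4*x + 1
which factors as (x - 1)^4. The eigenvalues (with algebraic multiplicities) are λ = 1 with multiplicity 4.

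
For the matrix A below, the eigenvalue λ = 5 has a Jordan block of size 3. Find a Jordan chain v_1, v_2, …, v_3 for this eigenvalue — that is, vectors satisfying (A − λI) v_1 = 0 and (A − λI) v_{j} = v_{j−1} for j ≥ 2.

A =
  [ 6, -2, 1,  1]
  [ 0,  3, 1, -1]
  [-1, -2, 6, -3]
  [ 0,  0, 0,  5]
A Jordan chain for λ = 5 of length 3:
v_1 = (0, -1, -2, 0)ᵀ
v_2 = (1, 0, -1, 0)ᵀ
v_3 = (1, 0, 0, 0)ᵀ

Let N = A − (5)·I. We want v_3 with N^3 v_3 = 0 but N^2 v_3 ≠ 0; then v_{j-1} := N · v_j for j = 3, …, 2.

Pick v_3 = (1, 0, 0, 0)ᵀ.
Then v_2 = N · v_3 = (1, 0, -1, 0)ᵀ.
Then v_1 = N · v_2 = (0, -1, -2, 0)ᵀ.

Sanity check: (A − (5)·I) v_1 = (0, 0, 0, 0)ᵀ = 0. ✓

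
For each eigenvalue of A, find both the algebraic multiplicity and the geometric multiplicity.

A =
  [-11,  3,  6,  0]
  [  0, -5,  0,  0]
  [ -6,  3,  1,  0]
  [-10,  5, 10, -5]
λ = -5: alg = 4, geom = 3

Step 1 — factor the characteristic polynomial to read off the algebraic multiplicities:
  χ_A(x) = (x + 5)^4

Step 2 — compute geometric multiplicities via the rank-nullity identity g(λ) = n − rank(A − λI):
  rank(A − (-5)·I) = 1, so dim ker(A − (-5)·I) = n − 1 = 3

Summary:
  λ = -5: algebraic multiplicity = 4, geometric multiplicity = 3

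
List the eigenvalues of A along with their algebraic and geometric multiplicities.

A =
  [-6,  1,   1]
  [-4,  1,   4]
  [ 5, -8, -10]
λ = -5: alg = 3, geom = 1

Step 1 — factor the characteristic polynomial to read off the algebraic multiplicities:
  χ_A(x) = (x + 5)^3

Step 2 — compute geometric multiplicities via the rank-nullity identity g(λ) = n − rank(A − λI):
  rank(A − (-5)·I) = 2, so dim ker(A − (-5)·I) = n − 2 = 1

Summary:
  λ = -5: algebraic multiplicity = 3, geometric multiplicity = 1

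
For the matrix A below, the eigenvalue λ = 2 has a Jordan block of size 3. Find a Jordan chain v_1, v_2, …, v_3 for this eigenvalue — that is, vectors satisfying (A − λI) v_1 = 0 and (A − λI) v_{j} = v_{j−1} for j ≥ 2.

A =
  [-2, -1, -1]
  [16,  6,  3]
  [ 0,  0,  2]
A Jordan chain for λ = 2 of length 3:
v_1 = (1, -4, 0)ᵀ
v_2 = (-1, 3, 0)ᵀ
v_3 = (0, 0, 1)ᵀ

Let N = A − (2)·I. We want v_3 with N^3 v_3 = 0 but N^2 v_3 ≠ 0; then v_{j-1} := N · v_j for j = 3, …, 2.

Pick v_3 = (0, 0, 1)ᵀ.
Then v_2 = N · v_3 = (-1, 3, 0)ᵀ.
Then v_1 = N · v_2 = (1, -4, 0)ᵀ.

Sanity check: (A − (2)·I) v_1 = (0, 0, 0)ᵀ = 0. ✓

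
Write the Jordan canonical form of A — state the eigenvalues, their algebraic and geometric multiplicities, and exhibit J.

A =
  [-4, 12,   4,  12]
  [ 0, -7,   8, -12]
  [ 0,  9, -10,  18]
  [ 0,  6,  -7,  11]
J_1(-4) ⊕ J_1(-4) ⊕ J_2(-1)

The characteristic polynomial is
  det(x·I − A) = x^4 + 10*x^3 + 33*x^2 + 40*x + 16 = (x + 1)^2*(x + 4)^2

Eigenvalues and multiplicities (the geometric multiplicity of λ is n − rank(A − λI), which equals the number of Jordan blocks for λ):
  λ = -4: algebraic multiplicity = 2, geometric multiplicity = 2
  λ = -1: algebraic multiplicity = 2, geometric multiplicity = 1

Determining the block sizes for each eigenvalue:
  λ = -4: gm = am = 2, so every block has size 1 → block sizes [1, 1]
  λ = -1: one block (gm = 1), so the single block has size am = 2 → block sizes [2]

Assembling the blocks gives a Jordan form
J =
  [-4,  0,  0,  0]
  [ 0, -4,  0,  0]
  [ 0,  0, -1,  1]
  [ 0,  0,  0, -1]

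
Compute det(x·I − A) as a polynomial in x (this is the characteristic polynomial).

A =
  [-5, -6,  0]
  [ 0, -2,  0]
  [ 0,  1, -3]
x^3 + 10*x^2 + 31*x + 30

Expanding det(x·I − A) (e.g. by cofactor expansion or by noting that A is similar to its Jordan form J, which has the same characteristic polynomial as A) gives
  χ_A(x) = x^3 + 10*x^2 + 31*x + 30
which factors as (x + 2)*(x + 3)*(x + 5). The eigenvalues (with algebraic multiplicities) are λ = -5 with multiplicity 1, λ = -3 with multiplicity 1, λ = -2 with multiplicity 1.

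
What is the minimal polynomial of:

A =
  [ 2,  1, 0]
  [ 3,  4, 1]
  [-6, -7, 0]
x^3 - 6*x^2 + 12*x - 8

The characteristic polynomial is χ_A(x) = (x - 2)^3, so the eigenvalues are known. The minimal polynomial is
  m_A(x) = Π_λ (x − λ)^{k_λ}
where k_λ is the size of the *largest* Jordan block for λ (equivalently, the smallest k with (A − λI)^k v = 0 for every generalised eigenvector v of λ).

  λ = 2: largest Jordan block has size 3, contributing (x − 2)^3

So m_A(x) = (x - 2)^3 = x^3 - 6*x^2 + 12*x - 8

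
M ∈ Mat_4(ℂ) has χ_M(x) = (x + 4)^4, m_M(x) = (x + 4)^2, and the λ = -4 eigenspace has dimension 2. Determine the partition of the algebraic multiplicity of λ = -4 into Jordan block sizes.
Block sizes for λ = -4: [2, 2]

Step 1 — from the characteristic polynomial, algebraic multiplicity of λ = -4 is 4. From dim ker(M − (-4)·I) = 2, there are exactly 2 Jordan blocks for λ = -4.
Step 2 — from the minimal polynomial, the factor (x + 4)^2 tells us the largest block for λ = -4 has size 2.
Step 3 — with total size 4, 2 blocks, and largest block 2, the block sizes (in nonincreasing order) are [2, 2].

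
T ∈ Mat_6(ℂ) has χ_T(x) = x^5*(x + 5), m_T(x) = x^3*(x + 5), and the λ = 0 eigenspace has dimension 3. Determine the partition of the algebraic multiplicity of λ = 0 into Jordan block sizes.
Block sizes for λ = 0: [3, 1, 1]

Step 1 — from the characteristic polynomial, algebraic multiplicity of λ = 0 is 5. From dim ker(T − (0)·I) = 3, there are exactly 3 Jordan blocks for λ = 0.
Step 2 — from the minimal polynomial, the factor (x − 0)^3 tells us the largest block for λ = 0 has size 3.
Step 3 — with total size 5, 3 blocks, and largest block 3, the block sizes (in nonincreasing order) are [3, 1, 1].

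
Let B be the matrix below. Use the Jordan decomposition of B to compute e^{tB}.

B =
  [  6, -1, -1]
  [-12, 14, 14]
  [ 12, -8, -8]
e^{tB} =
  [exp(6*t), -t*exp(6*t), -t*exp(6*t)]
  [2 - 2*exp(6*t), 2*t*exp(6*t) + 2*exp(6*t) - 1, 2*t*exp(6*t) + 2*exp(6*t) - 2]
  [2*exp(6*t) - 2, -2*t*exp(6*t) - exp(6*t) + 1, -2*t*exp(6*t) - exp(6*t) + 2]

Strategy: write B = P · J · P⁻¹ where J is a Jordan canonical form, so e^{tB} = P · e^{tJ} · P⁻¹, and e^{tJ} can be computed block-by-block.

B has Jordan form
J =
  [0, 0, 0]
  [0, 6, 1]
  [0, 0, 6]
(up to reordering of blocks).

Per-block formulas:
  For a 2×2 Jordan block J_2(6): exp(t · J_2(6)) = e^(6t)·(I + t·N), where N is the 2×2 nilpotent shift.
  For a 1×1 block at λ = 0: exp(t · [0]) = [e^(0t)].

After assembling e^{tJ} and conjugating by P, we get:

e^{tB} =
  [exp(6*t), -t*exp(6*t), -t*exp(6*t)]
  [2 - 2*exp(6*t), 2*t*exp(6*t) + 2*exp(6*t) - 1, 2*t*exp(6*t) + 2*exp(6*t) - 2]
  [2*exp(6*t) - 2, -2*t*exp(6*t) - exp(6*t) + 1, -2*t*exp(6*t) - exp(6*t) + 2]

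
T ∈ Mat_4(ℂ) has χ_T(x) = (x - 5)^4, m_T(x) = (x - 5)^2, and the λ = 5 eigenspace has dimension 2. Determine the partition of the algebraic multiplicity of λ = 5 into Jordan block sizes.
Block sizes for λ = 5: [2, 2]

Step 1 — from the characteristic polynomial, algebraic multiplicity of λ = 5 is 4. From dim ker(T − (5)·I) = 2, there are exactly 2 Jordan blocks for λ = 5.
Step 2 — from the minimal polynomial, the factor (x − 5)^2 tells us the largest block for λ = 5 has size 2.
Step 3 — with total size 4, 2 blocks, and largest block 2, the block sizes (in nonincreasing order) are [2, 2].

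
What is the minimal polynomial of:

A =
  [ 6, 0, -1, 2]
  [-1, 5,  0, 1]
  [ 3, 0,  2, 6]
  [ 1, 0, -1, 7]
x^2 - 10*x + 25

The characteristic polynomial is χ_A(x) = (x - 5)^4, so the eigenvalues are known. The minimal polynomial is
  m_A(x) = Π_λ (x − λ)^{k_λ}
where k_λ is the size of the *largest* Jordan block for λ (equivalently, the smallest k with (A − λI)^k v = 0 for every generalised eigenvector v of λ).

  λ = 5: largest Jordan block has size 2, contributing (x − 5)^2

So m_A(x) = (x - 5)^2 = x^2 - 10*x + 25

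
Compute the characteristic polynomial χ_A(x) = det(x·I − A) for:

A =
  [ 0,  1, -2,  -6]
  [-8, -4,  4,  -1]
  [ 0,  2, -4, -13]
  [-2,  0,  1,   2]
x^4 + 6*x^3 + x^2 - 24*x + 16

Expanding det(x·I − A) (e.g. by cofactor expansion or by noting that A is similar to its Jordan form J, which has the same characteristic polynomial as A) gives
  χ_A(x) = x^4 + 6*x^3 + x^2 - 24*x + 16
which factors as (x - 1)^2*(x + 4)^2. The eigenvalues (with algebraic multiplicities) are λ = -4 with multiplicity 2, λ = 1 with multiplicity 2.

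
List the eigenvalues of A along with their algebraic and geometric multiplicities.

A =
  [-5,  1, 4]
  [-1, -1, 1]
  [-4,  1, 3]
λ = -1: alg = 3, geom = 1

Step 1 — factor the characteristic polynomial to read off the algebraic multiplicities:
  χ_A(x) = (x + 1)^3

Step 2 — compute geometric multiplicities via the rank-nullity identity g(λ) = n − rank(A − λI):
  rank(A − (-1)·I) = 2, so dim ker(A − (-1)·I) = n − 2 = 1

Summary:
  λ = -1: algebraic multiplicity = 3, geometric multiplicity = 1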